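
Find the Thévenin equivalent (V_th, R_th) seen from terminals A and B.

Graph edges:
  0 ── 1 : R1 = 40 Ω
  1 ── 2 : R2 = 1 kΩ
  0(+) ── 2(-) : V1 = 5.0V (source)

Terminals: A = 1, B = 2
Step 1 — V_th is the open-circuit voltage V_A - V_B (nothing connected across the terminals).
Nodal analysis, taking node 2 as the 0 V reference.
Source V1 fixes V_0 = 5 V.
KCL at each unknown node (sum of currents leaving = 0; resistances in Ω):
  Node 1: (V_1 - 5)/40 + (V_1 - 0)/1000 = 0
Collecting terms: 0.026 × V_1 = 0.125  =>  V_1 = 4.808 V
V_th = V_1 - V_2 = 4.808 - 0 = 4.808 V
Step 2 — R_th: zero the source — replace V1 by a short circuit (node 2 merges into node 0) — and find the resistance seen between A (node 1) and B (node 0).
Reduce the network between node 1 (A) and node 0 (B) by series/parallel combination:
  Rp1 = R1 ‖ R2 (parallel, both between nodes 0 and 1) = 1/(1/40 + 1/1000) = 38.46 Ω
R_th = 38.46 Ω

Final answer: V_th = 4.808 V, R_th = 38.46 Ω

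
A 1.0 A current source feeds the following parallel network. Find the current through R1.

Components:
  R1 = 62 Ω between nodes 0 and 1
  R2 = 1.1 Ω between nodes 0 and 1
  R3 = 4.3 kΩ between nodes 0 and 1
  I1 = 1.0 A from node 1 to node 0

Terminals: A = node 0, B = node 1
All resistors sit directly between nodes 0 and 1, so they are in parallel and share one voltage V; the full source current 1 A splits among them.
1/R_par = 1/62 + 1/1.1 + 1/4300 = 0.9255 S  =>  R_par = 1.081 Ω
V = I × R_par = 1 × 1.081 = 1.081 V
I_R1 = V/R1 = 1.081/62 = 0.01743 A

Final answer: 0.01743 A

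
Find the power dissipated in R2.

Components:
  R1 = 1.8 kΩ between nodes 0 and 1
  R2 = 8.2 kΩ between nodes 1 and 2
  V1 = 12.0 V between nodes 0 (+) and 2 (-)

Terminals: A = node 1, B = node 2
Nodal analysis, taking node 2 as the 0 V reference.
Source V1 fixes V_0 = 12 V.
KCL at each unknown node (sum of currents leaving = 0; resistances in Ω):
  Node 1: (V_1 - 12)/1800 + (V_1 - 0)/8200 = 0
Collecting terms: 0.0006775 × V_1 = 0.006667  =>  V_1 = 9.84 V
I_R2 = (V_1 - V_2)/R2 = (9.84 - 0)/8200 = 0.0012 A
P_R2 = I_R2² × R2 = (0.0012)² × 8200 = 0.01181 W

Final answer: 0.01181 W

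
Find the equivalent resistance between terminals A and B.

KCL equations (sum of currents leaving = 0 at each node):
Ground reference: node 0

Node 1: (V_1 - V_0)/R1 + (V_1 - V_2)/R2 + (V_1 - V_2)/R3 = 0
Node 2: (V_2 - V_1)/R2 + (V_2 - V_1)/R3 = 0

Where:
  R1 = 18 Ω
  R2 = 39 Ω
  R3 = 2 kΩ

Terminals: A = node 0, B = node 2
Reduce the network between node 0 (A) and node 2 (B) by series/parallel combination:
  Rp1 = R2 ‖ R3 (parallel, both between nodes 1 and 2) = 1/(1/39 + 1/2000) = 38.25 Ω
  Rs1 = R1 + Rp1 (series, joined only at node 1) = 18 + 38.25 = 56.25 Ω
R_eq = 56.25 Ω

Final answer: 56.25 Ω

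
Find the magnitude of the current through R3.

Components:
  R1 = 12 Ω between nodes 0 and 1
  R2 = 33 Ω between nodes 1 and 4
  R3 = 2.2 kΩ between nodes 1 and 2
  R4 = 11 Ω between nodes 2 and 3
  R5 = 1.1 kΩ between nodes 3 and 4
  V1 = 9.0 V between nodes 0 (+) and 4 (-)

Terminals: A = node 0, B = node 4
Nodal analysis, taking node 4 as the 0 V reference.
Source V1 fixes V_0 = 9 V.
KCL at each unknown node (sum of currents leaving = 0; resistances in Ω):
  Node 1: (V_1 - 9)/12 + (V_1 - 0)/33 + (V_1 - V_2)/2200 = 0
  Node 2: (V_2 - V_1)/2200 + (V_2 - V_3)/11 = 0
  Node 3: (V_3 - V_2)/11 + (V_3 - 0)/1100 = 0
Collecting terms (coefficients in siemens):
  0.1141·V_1 - 0.0004545·V_2 = 0.75
  0.09136·V_2 - 0.0004545·V_1 - 0.09091·V_3 = 0
  0.09182·V_3 - 0.09091·V_2 = 0
Solving these 3 simultaneous equations (Gaussian elimination) gives:
  V_1 = 6.583 V, V_2 = 2.209 V, V_3 = 2.187 V
I_R3 = (V_1 - V_2)/R3 = (6.583 - 2.209)/2200 = 0.001988 A
|I_R3| = 0.001988 A

Final answer: |I_R3| = 0.001988 A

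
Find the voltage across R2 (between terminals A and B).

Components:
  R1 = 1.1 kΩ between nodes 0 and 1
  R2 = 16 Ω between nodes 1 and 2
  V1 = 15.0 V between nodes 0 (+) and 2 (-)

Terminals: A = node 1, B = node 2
R1 and R2 are in series across V1 (node 0 → node 1 → node 2), and the output A–B is taken across R2, so this is a voltage divider.
Series current: I = V1/(R1 + R2) = 15/(1100 + 16) = 15/1116 = 0.01344 A
V_R2 = I × R2 = V1 × R2/(R1 + R2) = 15 × 16/1116 = 0.2151 V

Final answer: 0.2151 V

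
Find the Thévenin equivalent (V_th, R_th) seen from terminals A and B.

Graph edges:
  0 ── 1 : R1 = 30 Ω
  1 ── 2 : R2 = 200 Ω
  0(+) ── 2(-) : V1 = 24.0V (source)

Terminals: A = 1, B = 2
Step 1 — V_th is the open-circuit voltage V_A - V_B (nothing connected across the terminals).
Nodal analysis, taking node 2 as the 0 V reference.
Source V1 fixes V_0 = 24 V.
KCL at each unknown node (sum of currents leaving = 0; resistances in Ω):
  Node 1: (V_1 - 24)/30 + (V_1 - 0)/200 = 0
Collecting terms: 0.03833 × V_1 = 0.8  =>  V_1 = 20.87 V
V_th = V_1 - V_2 = 20.87 - 0 = 20.87 V
Step 2 — R_th: zero the source — replace V1 by a short circuit (node 2 merges into node 0) — and find the resistance seen between A (node 1) and B (node 0).
Reduce the network between node 1 (A) and node 0 (B) by series/parallel combination:
  Rp1 = R1 ‖ R2 (parallel, both between nodes 0 and 1) = 1/(1/30 + 1/200) = 26.09 Ω
R_th = 26.09 Ω

Final answer: V_th = 20.87 V, R_th = 26.09 Ω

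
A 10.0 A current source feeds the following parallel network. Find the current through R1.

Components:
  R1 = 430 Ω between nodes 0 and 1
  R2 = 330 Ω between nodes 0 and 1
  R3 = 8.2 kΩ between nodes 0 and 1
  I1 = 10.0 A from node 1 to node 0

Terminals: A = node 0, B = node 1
All resistors sit directly between nodes 0 and 1, so they are in parallel and share one voltage V; the full source current 10 A splits among them.
1/R_par = 1/430 + 1/330 + 1/8200 = 0.005478 S  =>  R_par = 182.6 Ω
V = I × R_par = 10 × 182.6 = 1826 V
I_R1 = V/R1 = 1826/430 = 4.245 A

Final answer: 4.245 A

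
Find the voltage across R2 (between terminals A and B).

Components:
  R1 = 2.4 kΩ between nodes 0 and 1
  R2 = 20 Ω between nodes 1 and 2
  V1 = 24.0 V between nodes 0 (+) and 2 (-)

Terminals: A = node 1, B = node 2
R1 and R2 are in series across V1 (node 0 → node 1 → node 2), and the output A–B is taken across R2, so this is a voltage divider.
Series current: I = V1/(R1 + R2) = 24/(2400 + 20) = 24/2420 = 0.009917 A
V_R2 = I × R2 = V1 × R2/(R1 + R2) = 24 × 20/2420 = 0.1983 V

Final answer: 0.1983 V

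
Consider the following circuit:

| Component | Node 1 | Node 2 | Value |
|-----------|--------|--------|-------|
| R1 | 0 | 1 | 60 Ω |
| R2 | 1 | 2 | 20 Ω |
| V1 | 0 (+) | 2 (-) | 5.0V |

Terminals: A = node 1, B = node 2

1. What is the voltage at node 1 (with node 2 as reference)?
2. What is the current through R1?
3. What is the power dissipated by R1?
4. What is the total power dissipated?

Nodal analysis, taking node 2 as the 0 V reference.
Source V1 fixes V_0 = 5 V.
KCL at each unknown node (sum of currents leaving = 0; resistances in Ω):
  Node 1: (V_1 - 5)/60 + (V_1 - 0)/20 = 0
Collecting terms: 0.06667 × V_1 = 0.08333  =>  V_1 = 1.25 V
Part 1:
  Read off the nodal solution: V_1 = 1.25 V
Part 2:
  I_R1 = (V_0 - V_1)/R1 = (5 - 1.25)/60 = 0.0625 A
  Magnitude: I_R1 = 0.0625 A
Part 3:
  I_R1 = (V_0 - V_1)/R1 = (5 - 1.25)/60 = 0.0625 A
  P_R1 = I_R1² × R1 = (0.0625)² × 60 = 0.2344 W
Part 4:
  Power in each resistor, P = (ΔV)²/R:
    P_R1 = (5 - 1.25)²/60 = 0.2344 W
    P_R2 = (1.25 - 0)²/20 = 0.07812 W
  P_total = P_R1 + P_R2 = 0.3125 W

Final answers:
1. V_1 = 1.25 V
2. I_R1 = 0.0625 A
3. P_R1 = 0.2344 W
4. P_total = 0.3125 W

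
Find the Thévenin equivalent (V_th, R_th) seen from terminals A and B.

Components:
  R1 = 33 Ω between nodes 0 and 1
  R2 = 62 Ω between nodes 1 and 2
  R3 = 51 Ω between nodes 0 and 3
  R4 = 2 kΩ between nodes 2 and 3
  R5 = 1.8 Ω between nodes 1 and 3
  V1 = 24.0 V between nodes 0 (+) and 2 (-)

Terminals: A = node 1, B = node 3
Step 1 — V_th is the open-circuit voltage V_A - V_B (nothing connected across the terminals).
Nodal analysis, taking node 2 as the 0 V reference.
Source V1 fixes V_0 = 24 V.
KCL at each unknown node (sum of currents leaving = 0; resistances in Ω):
  Node 1: (V_1 - 24)/33 + (V_1 - 0)/62 + (V_1 - V_3)/1.8 = 0
  Node 3: (V_3 - 24)/51 + (V_3 - 0)/2000 + (V_3 - V_1)/1.8 = 0
Collecting terms (coefficients in siemens):
  0.602·V_1 - 0.5556·V_3 = 0.7273
  0.5757·V_3 - 0.5556·V_1 = 0.4706
Determinant D = (0.602)(0.5757) - (-0.5556)(-0.5556) = 0.0379
V_1 = [(0.7273)(0.5757) - (-0.5556)(0.4706)]/D = 17.94 V
V_3 = [(0.602)(0.4706) - (0.7273)(-0.5556)]/D = 18.14 V
V_th = V_1 - V_3 = 17.94 - 18.14 = -0.1907 V
Step 2 — R_th: zero the source — replace V1 by a short circuit (node 2 merges into node 0) — and find the resistance seen between A (node 1) and B (node 3).
Reduce the network between node 1 (A) and node 3 (B) by series/parallel combination:
  Rp1 = R1 ‖ R2 (parallel, both between nodes 0 and 1) = 1/(1/33 + 1/62) = 21.54 Ω
  Rp2 = R3 ‖ R4 (parallel, both between nodes 0 and 3) = 1/(1/51 + 1/2000) = 49.73 Ω
  Rs1 = Rp1 + Rp2 (series, joined only at node 0) = 21.54 + 49.73 = 71.27 Ω
  Rp3 = R5 ‖ Rs1 (parallel, both between nodes 1 and 3) = 1/(1/1.8 + 1/71.27) = 1.756 Ω
R_th = 1.756 Ω

Final answer: V_th = -0.1907 V, R_th = 1.756 Ω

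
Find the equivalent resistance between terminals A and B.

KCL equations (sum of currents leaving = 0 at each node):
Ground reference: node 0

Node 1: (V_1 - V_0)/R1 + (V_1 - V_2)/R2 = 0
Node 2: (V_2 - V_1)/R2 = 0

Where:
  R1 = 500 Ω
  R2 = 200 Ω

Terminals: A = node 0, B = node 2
Reduce the network between node 0 (A) and node 2 (B) by series/parallel combination:
  Rs1 = R1 + R2 (series, joined only at node 1) = 500 + 200 = 700 Ω
R_eq = 700 Ω

Final answer: 700 Ω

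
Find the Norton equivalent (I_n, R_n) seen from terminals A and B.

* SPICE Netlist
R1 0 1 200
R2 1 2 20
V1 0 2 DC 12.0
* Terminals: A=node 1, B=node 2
Find the Thévenin equivalent first; then I_n = V_th/R_th and R_n = R_th.
Step 1 — V_th is the open-circuit voltage V_A - V_B (nothing connected across the terminals).
Nodal analysis, taking node 2 as the 0 V reference.
Source V1 fixes V_0 = 12 V.
KCL at each unknown node (sum of currents leaving = 0; resistances in Ω):
  Node 1: (V_1 - 12)/200 + (V_1 - 0)/20 = 0
Collecting terms: 0.055 × V_1 = 0.06  =>  V_1 = 1.091 V
V_th = V_1 - V_2 = 1.091 - 0 = 1.091 V
Step 2 — R_th: zero the source — replace V1 by a short circuit (node 2 merges into node 0) — and find the resistance seen between A (node 1) and B (node 0).
Reduce the network between node 1 (A) and node 0 (B) by series/parallel combination:
  Rp1 = R1 ‖ R2 (parallel, both between nodes 0 and 1) = 1/(1/200 + 1/20) = 18.18 Ω
R_th = 18.18 Ω
I_n = V_th/R_th = 1.091/18.18 = 0.06 A, and R_n = R_th = 18.18 Ω

Final answer: I_n = 0.06 A, R_n = 18.18 Ω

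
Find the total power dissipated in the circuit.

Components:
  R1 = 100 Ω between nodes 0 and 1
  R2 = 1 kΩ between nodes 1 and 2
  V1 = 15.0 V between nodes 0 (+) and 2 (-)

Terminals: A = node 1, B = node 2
Nodal analysis, taking node 2 as the 0 V reference.
Source V1 fixes V_0 = 15 V.
KCL at each unknown node (sum of currents leaving = 0; resistances in Ω):
  Node 1: (V_1 - 15)/100 + (V_1 - 0)/1000 = 0
Collecting terms: 0.011 × V_1 = 0.15  =>  V_1 = 13.64 V
Power in each resistor, P = (ΔV)²/R:
  P_R1 = (15 - 13.64)²/100 = 0.0186 W
  P_R2 = (13.64 - 0)²/1000 = 0.186 W
P_total = P_R1 + P_R2 = 0.2045 W

Final answer: 0.2045 W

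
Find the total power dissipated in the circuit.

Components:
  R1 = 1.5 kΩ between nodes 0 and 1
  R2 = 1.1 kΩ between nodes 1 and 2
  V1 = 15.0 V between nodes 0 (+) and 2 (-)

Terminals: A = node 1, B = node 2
Nodal analysis, taking node 2 as the 0 V reference.
Source V1 fixes V_0 = 15 V.
KCL at each unknown node (sum of currents leaving = 0; resistances in Ω):
  Node 1: (V_1 - 15)/1500 + (V_1 - 0)/1100 = 0
Collecting terms: 0.001576 × V_1 = 0.01  =>  V_1 = 6.346 V
Power in each resistor, P = (ΔV)²/R:
  P_R1 = (15 - 6.346)²/1500 = 0.04993 W
  P_R2 = (6.346 - 0)²/1100 = 0.03661 W
P_total = P_R1 + P_R2 = 0.08654 W

Final answer: 0.08654 W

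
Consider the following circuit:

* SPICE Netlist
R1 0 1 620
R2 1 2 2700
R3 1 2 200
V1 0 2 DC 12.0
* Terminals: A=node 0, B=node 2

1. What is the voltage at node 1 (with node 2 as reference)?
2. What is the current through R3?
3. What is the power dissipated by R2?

Nodal analysis, taking node 2 as the 0 V reference.
Source V1 fixes V_0 = 12 V.
KCL at each unknown node (sum of currents leaving = 0; resistances in Ω):
  Node 1: (V_1 - 12)/620 + (V_1 - 0)/2700 + (V_1 - 0)/200 = 0
Collecting terms: 0.006983 × V_1 = 0.01935  =>  V_1 = 2.772 V
Part 1:
  Read off the nodal solution: V_1 = 2.772 V
Part 2:
  I_R3 = (V_1 - V_2)/R3 = (2.772 - 0)/200 = 0.01386 A
  Magnitude: I_R3 = 0.01386 A
Part 3:
  I_R2 = (V_1 - V_2)/R2 = (2.772 - 0)/2700 = 0.001027 A
  P_R2 = I_R2² × R2 = (0.001027)² × 2700 = 0.002845 W

Final answers:
1. V_1 = 2.772 V
2. I_R3 = 0.01386 A
3. P_R2 = 0.002845 W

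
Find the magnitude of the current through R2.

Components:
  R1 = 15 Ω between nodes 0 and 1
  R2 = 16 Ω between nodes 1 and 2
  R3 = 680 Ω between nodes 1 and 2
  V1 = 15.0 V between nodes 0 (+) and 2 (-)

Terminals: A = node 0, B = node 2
Nodal analysis, taking node 2 as the 0 V reference.
Source V1 fixes V_0 = 15 V.
KCL at each unknown node (sum of currents leaving = 0; resistances in Ω):
  Node 1: (V_1 - 15)/15 + (V_1 - 0)/16 + (V_1 - 0)/680 = 0
Collecting terms: 0.1306 × V_1 = 1  =>  V_1 = 7.655 V
I_R2 = (V_1 - V_2)/R2 = (7.655 - 0)/16 = 0.4784 A
|I_R2| = 0.4784 A

Final answer: |I_R2| = 0.4784 A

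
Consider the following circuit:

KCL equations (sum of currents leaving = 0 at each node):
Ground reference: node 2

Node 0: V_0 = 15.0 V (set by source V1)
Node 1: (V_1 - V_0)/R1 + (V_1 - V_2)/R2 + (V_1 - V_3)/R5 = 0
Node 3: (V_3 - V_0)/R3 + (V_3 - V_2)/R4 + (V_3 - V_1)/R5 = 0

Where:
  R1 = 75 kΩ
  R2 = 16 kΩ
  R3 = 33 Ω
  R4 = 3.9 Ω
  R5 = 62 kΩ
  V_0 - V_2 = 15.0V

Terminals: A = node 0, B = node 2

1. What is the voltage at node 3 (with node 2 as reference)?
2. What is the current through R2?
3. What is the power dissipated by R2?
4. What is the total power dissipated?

Nodal analysis, taking node 2 as the 0 V reference.
Source V1 fixes V_0 = 15 V.
KCL at each unknown node (sum of currents leaving = 0; resistances in Ω):
  Node 1: (V_1 - 15)/75000 + (V_1 - 0)/16000 + (V_1 - V_3)/62000 = 0
  Node 3: (V_3 - 15)/33 + (V_3 - 0)/3.9 + (V_3 - V_1)/62000 = 0
Collecting terms (coefficients in siemens):
  0.00009196·V_1 - 0.00001613·V_3 = 0.0002
  0.2867·V_3 - 0.00001613·V_1 = 0.4545
Determinant D = (0.00009196)(0.2867) - (-0.00001613)(-0.00001613) = 0.00002637
V_1 = [(0.0002)(0.2867) - (-0.00001613)(0.4545)]/D = 2.453 V
V_3 = [(0.00009196)(0.4545) - (0.0002)(-0.00001613)]/D = 1.585 V
Part 1:
  Read off the nodal solution: V_3 = 1.585 V
Part 2:
  I_R2 = (V_1 - V_2)/R2 = (2.453 - 0)/16000 = 0.0001533 A
  Magnitude: I_R2 = 0.0001533 A
Part 3:
  I_R2 = (V_1 - V_2)/R2 = (2.453 - 0)/16000 = 0.0001533 A
  P_R2 = I_R2² × R2 = (0.0001533)² × 16000 = 0.000376 W
Part 4:
  Power in each resistor, P = (ΔV)²/R:
    P_R1 = (15 - 2.453)²/75000 = 0.002099 W
    P_R2 = (2.453 - 0)²/16000 = 0.000376 W
    P_R3 = (15 - 1.585)²/33 = 5.453 W
    P_R4 = (0 - 1.585)²/3.9 = 0.6445 W
    P_R5 = (2.453 - 1.585)²/62000 = 0.00001214 W
  P_total = P_R1 + P_R2 + P_R3 + P_R4 + P_R5 = 6.1 W

Final answers:
1. V_3 = 1.585 V
2. I_R2 = 0.0001533 A
3. P_R2 = 0.000376 W
4. P_total = 6.1 W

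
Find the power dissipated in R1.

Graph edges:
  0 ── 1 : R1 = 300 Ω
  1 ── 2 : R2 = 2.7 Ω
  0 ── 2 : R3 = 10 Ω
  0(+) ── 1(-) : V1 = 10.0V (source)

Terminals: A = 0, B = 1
Nodal analysis, taking node 1 as the 0 V reference.
Source V1 fixes V_0 = 10 V.
KCL at each unknown node (sum of currents leaving = 0; resistances in Ω):
  Node 2: (V_2 - 0)/2.7 + (V_2 - 10)/10 = 0
Collecting terms: 0.4704 × V_2 = 1  =>  V_2 = 2.126 V
I_R1 = (V_0 - V_1)/R1 = (10 - 0)/300 = 0.03333 A
P_R1 = I_R1² × R1 = (0.03333)² × 300 = 0.3333 W

Final answer: 0.3333 W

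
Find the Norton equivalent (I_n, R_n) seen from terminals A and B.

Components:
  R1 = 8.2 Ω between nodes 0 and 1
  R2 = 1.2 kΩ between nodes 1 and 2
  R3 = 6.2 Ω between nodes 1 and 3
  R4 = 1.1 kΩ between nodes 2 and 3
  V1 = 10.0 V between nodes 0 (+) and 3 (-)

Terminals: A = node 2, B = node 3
Find the Thévenin equivalent first; then I_n = V_th/R_th and R_n = R_th.
Step 1 — V_th is the open-circuit voltage V_A - V_B (nothing connected across the terminals).
Nodal analysis, taking node 3 as the 0 V reference.
Source V1 fixes V_0 = 10 V.
KCL at each unknown node (sum of currents leaving = 0; resistances in Ω):
  Node 1: (V_1 - 10)/8.2 + (V_1 - V_2)/1200 + (V_1 - 0)/6.2 = 0
  Node 2: (V_2 - V_1)/1200 + (V_2 - 0)/1100 = 0
Collecting terms (coefficients in siemens):
  0.2841·V_1 - 0.0008333·V_2 = 1.22
  0.001742·V_2 - 0.0008333·V_1 = 0
Determinant D = (0.2841)(0.001742) - (-0.0008333)(-0.0008333) = 0.0004943
V_1 = [(1.22)(0.001742) - (-0.0008333)(0)]/D = 4.299 V
V_2 = [(0.2841)(0) - (1.22)(-0.0008333)]/D = 2.056 V
V_th = V_2 - V_3 = 2.056 - 0 = 2.056 V
Step 2 — R_th: zero the source — replace V1 by a short circuit (node 3 merges into node 0) — and find the resistance seen between A (node 2) and B (node 0).
Reduce the network between node 2 (A) and node 0 (B) by series/parallel combination:
  Rp1 = R1 ‖ R3 (parallel, both between nodes 0 and 1) = 1/(1/8.2 + 1/6.2) = 3.531 Ω
  Rs1 = R2 + Rp1 (series, joined only at node 1) = 1200 + 3.531 = 1204 Ω
  Rp2 = R4 ‖ Rs1 (parallel, both between nodes 0 and 2) = 1/(1/1100 + 1/1204) = 574.7 Ω
R_th = 574.7 Ω
I_n = V_th/R_th = 2.056/574.7 = 0.003577 A, and R_n = R_th = 574.7 Ω

Final answer: I_n = 0.003577 A, R_n = 574.7 Ω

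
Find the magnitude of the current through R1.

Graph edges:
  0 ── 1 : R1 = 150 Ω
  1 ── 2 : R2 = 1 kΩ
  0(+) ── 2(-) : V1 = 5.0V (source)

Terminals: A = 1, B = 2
Nodal analysis, taking node 2 as the 0 V reference.
Source V1 fixes V_0 = 5 V.
KCL at each unknown node (sum of currents leaving = 0; resistances in Ω):
  Node 1: (V_1 - 5)/150 + (V_1 - 0)/1000 = 0
Collecting terms: 0.007667 × V_1 = 0.03333  =>  V_1 = 4.348 V
I_R1 = (V_0 - V_1)/R1 = (5 - 4.348)/150 = 0.004348 A
|I_R1| = 0.004348 A

Final answer: |I_R1| = 0.004348 A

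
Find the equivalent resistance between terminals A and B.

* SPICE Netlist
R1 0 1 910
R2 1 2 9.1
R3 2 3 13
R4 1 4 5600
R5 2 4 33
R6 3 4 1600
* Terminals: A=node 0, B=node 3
The network is not a plain series/parallel combination. Inject a 1 A test current into terminal A (node 0) and return it from terminal B (node 3); then R_eq = V_A / (1 A).
Nodal analysis, taking node 3 as the 0 V reference.
Current source I_test pushes 1 A into node 0 and draws it out of node 3.
KCL at each unknown node (sum of currents leaving = 0; resistances in Ω):
  Node 0: (V_0 - V_1)/910 - 1 = 0
  Node 1: (V_1 - V_0)/910 + (V_1 - V_2)/9.1 + (V_1 - V_4)/5600 = 0
  Node 2: (V_2 - V_1)/9.1 + (V_2 - 0)/13 + (V_2 - V_4)/33 = 0
  Node 4: (V_4 - V_1)/5600 + (V_4 - V_2)/33 + (V_4 - 0)/1600 = 0
Collecting terms (coefficients in siemens):
  0.001099·V_0 - 0.001099·V_1 = 1
  0.1112·V_1 - 0.001099·V_0 - 0.1099·V_2 - 0.0001786·V_4 = 0
  0.2171·V_2 - 0.1099·V_1 - 0.0303·V_4 = 0
  0.03111·V_4 - 0.0001786·V_1 - 0.0303·V_2 = 0
Solving these 4 simultaneous equations (Gaussian elimination) gives:
  V_0 = 932 V, V_1 = 21.98 V, V_2 = 12.9 V, V_4 = 12.69 V
R_eq = V_0 / 1 A = 932 Ω

Final answer: 932 Ω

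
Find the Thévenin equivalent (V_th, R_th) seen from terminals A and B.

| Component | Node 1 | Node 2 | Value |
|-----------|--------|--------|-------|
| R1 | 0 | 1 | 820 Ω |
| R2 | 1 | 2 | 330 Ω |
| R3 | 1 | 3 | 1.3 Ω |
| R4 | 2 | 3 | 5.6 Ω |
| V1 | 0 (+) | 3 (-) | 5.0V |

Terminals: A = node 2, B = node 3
Step 1 — V_th is the open-circuit voltage V_A - V_B (nothing connected across the terminals).
Nodal analysis, taking node 3 as the 0 V reference.
Source V1 fixes V_0 = 5 V.
KCL at each unknown node (sum of currents leaving = 0; resistances in Ω):
  Node 1: (V_1 - 5)/820 + (V_1 - V_2)/330 + (V_1 - 0)/1.3 = 0
  Node 2: (V_2 - V_1)/330 + (V_2 - 0)/5.6 = 0
Collecting terms (coefficients in siemens):
  0.7735·V_1 - 0.00303·V_2 = 0.006098
  0.1816·V_2 - 0.00303·V_1 = 0
Determinant D = (0.7735)(0.1816) - (-0.00303)(-0.00303) = 0.1405
V_1 = [(0.006098)(0.1816) - (-0.00303)(0)]/D = 0.007884 V
V_2 = [(0.7735)(0) - (0.006098)(-0.00303)]/D = 0.0001316 V
V_th = V_2 - V_3 = 0.0001316 - 0 = 0.0001316 V
Step 2 — R_th: zero the source — replace V1 by a short circuit (node 3 merges into node 0) — and find the resistance seen between A (node 2) and B (node 0).
Reduce the network between node 2 (A) and node 0 (B) by series/parallel combination:
  Rp1 = R1 ‖ R3 (parallel, both between nodes 0 and 1) = 1/(1/820 + 1/1.3) = 1.298 Ω
  Rs1 = R2 + Rp1 (series, joined only at node 1) = 330 + 1.298 = 331.3 Ω
  Rp2 = R4 ‖ Rs1 (parallel, both between nodes 0 and 2) = 1/(1/5.6 + 1/331.3) = 5.507 Ω
R_th = 5.507 Ω

Final answer: V_th = 0.0001316 V, R_th = 5.507 Ω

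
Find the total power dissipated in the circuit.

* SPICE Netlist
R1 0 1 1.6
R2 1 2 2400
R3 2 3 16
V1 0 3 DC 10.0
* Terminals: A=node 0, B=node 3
Nodal analysis, taking node 3 as the 0 V reference.
Source V1 fixes V_0 = 10 V.
KCL at each unknown node (sum of currents leaving = 0; resistances in Ω):
  Node 1: (V_1 - 10)/1.6 + (V_1 - V_2)/2400 = 0
  Node 2: (V_2 - V_1)/2400 + (V_2 - 0)/16 = 0
Collecting terms (coefficients in siemens):
  0.6254·V_1 - 0.0004167·V_2 = 6.25
  0.06292·V_2 - 0.0004167·V_1 = 0
Determinant D = (0.6254)(0.06292) - (-0.0004167)(-0.0004167) = 0.03935
V_1 = [(6.25)(0.06292) - (-0.0004167)(0)]/D = 9.993 V
V_2 = [(0.6254)(0) - (6.25)(-0.0004167)]/D = 0.06618 V
Power in each resistor, P = (ΔV)²/R:
  P_R1 = (10 - 9.993)²/1.6 = 0.00002737 W
  P_R2 = (9.993 - 0.06618)²/2400 = 0.04106 W
  P_R3 = (0.06618 - 0)²/16 = 0.0002737 W
P_total = P_R1 + P_R2 + P_R3 = 0.04136 W

Final answer: 0.04136 W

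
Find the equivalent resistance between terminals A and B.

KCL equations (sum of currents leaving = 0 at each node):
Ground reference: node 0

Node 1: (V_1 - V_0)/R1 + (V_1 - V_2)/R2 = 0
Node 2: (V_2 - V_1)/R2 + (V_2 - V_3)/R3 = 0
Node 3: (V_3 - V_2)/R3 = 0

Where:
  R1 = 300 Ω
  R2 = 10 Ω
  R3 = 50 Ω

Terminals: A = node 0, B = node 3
Reduce the network between node 0 (A) and node 3 (B) by series/parallel combination:
  Rs1 = R1 + R2 (series, joined only at node 1) = 300 + 10 = 310 Ω
  Rs2 = R3 + Rs1 (series, joined only at node 2) = 50 + 310 = 360 Ω
R_eq = 360 Ω

Final answer: 360 Ω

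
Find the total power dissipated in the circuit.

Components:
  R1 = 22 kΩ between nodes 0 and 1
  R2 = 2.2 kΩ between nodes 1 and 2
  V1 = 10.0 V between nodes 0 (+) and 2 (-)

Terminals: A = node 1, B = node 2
Nodal analysis, taking node 2 as the 0 V reference.
Source V1 fixes V_0 = 10 V.
KCL at each unknown node (sum of currents leaving = 0; resistances in Ω):
  Node 1: (V_1 - 10)/22000 + (V_1 - 0)/2200 = 0
Collecting terms: 0.0005 × V_1 = 0.0004545  =>  V_1 = 0.9091 V
Power in each resistor, P = (ΔV)²/R:
  P_R1 = (10 - 0.9091)²/22000 = 0.003757 W
  P_R2 = (0.9091 - 0)²/2200 = 0.0003757 W
P_total = P_R1 + P_R2 = 0.004132 W

Final answer: 0.004132 W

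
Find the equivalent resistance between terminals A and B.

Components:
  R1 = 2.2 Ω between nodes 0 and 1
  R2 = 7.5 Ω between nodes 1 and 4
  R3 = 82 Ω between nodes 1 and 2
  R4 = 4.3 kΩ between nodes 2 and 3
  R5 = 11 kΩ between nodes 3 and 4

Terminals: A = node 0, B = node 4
Reduce the network between node 0 (A) and node 4 (B) by series/parallel combination:
  Rs1 = R3 + R4 (series, joined only at node 2) = 82 + 4300 = 4382 Ω
  Rs2 = R5 + Rs1 (series, joined only at node 3) = 11000 + 4382 = 15380 Ω
  Rp1 = R2 ‖ Rs2 (parallel, both between nodes 1 and 4) = 1/(1/7.5 + 1/15380) = 7.496 Ω
  Rs3 = R1 + Rp1 (series, joined only at node 1) = 2.2 + 7.496 = 9.696 Ω
R_eq = 9.696 Ω

Final answer: 9.696 Ω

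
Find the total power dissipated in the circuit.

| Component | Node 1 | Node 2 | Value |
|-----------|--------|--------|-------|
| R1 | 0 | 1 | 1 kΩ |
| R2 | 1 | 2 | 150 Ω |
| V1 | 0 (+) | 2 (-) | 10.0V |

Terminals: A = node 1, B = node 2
Nodal analysis, taking node 2 as the 0 V reference.
Source V1 fixes V_0 = 10 V.
KCL at each unknown node (sum of currents leaving = 0; resistances in Ω):
  Node 1: (V_1 - 10)/1000 + (V_1 - 0)/150 = 0
Collecting terms: 0.007667 × V_1 = 0.01  =>  V_1 = 1.304 V
Power in each resistor, P = (ΔV)²/R:
  P_R1 = (10 - 1.304)²/1000 = 0.07561 W
  P_R2 = (1.304 - 0)²/150 = 0.01134 W
P_total = P_R1 + P_R2 = 0.08696 W

Final answer: 0.08696 W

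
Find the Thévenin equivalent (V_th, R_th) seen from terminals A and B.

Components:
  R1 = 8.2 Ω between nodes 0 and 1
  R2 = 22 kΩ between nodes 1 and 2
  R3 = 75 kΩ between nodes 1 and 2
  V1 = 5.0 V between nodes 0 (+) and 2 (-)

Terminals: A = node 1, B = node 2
Step 1 — V_th is the open-circuit voltage V_A - V_B (nothing connected across the terminals).
Nodal analysis, taking node 2 as the 0 V reference.
Source V1 fixes V_0 = 5 V.
KCL at each unknown node (sum of currents leaving = 0; resistances in Ω):
  Node 1: (V_1 - 5)/8.2 + (V_1 - 0)/22000 + (V_1 - 0)/75000 = 0
Collecting terms: 0.122 × V_1 = 0.6098  =>  V_1 = 4.998 V
V_th = V_1 - V_2 = 4.998 - 0 = 4.998 V
Step 2 — R_th: zero the source — replace V1 by a short circuit (node 2 merges into node 0) — and find the resistance seen between A (node 1) and B (node 0).
Reduce the network between node 1 (A) and node 0 (B) by series/parallel combination:
  Rp1 = R1 ‖ R2 ‖ R3 (parallel, all between nodes 0 and 1) = 1/(1/8.2 + 1/22000 + 1/75000) = 8.196 Ω
R_th = 8.196 Ω

Final answer: V_th = 4.998 V, R_th = 8.196 Ω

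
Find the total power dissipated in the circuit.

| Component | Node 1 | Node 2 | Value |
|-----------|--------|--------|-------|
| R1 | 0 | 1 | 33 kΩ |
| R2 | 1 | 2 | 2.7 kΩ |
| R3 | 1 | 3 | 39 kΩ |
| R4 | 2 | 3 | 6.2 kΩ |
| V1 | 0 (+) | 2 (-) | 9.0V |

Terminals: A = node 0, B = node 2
Nodal analysis, taking node 2 as the 0 V reference.
Source V1 fixes V_0 = 9 V.
KCL at each unknown node (sum of currents leaving = 0; resistances in Ω):
  Node 1: (V_1 - 9)/33000 + (V_1 - 0)/2700 + (V_1 - V_3)/39000 = 0
  Node 3: (V_3 - V_1)/39000 + (V_3 - 0)/6200 = 0
Collecting terms (coefficients in siemens):
  0.0004263·V_1 - 0.00002564·V_3 = 0.0002727
  0.0001869·V_3 - 0.00002564·V_1 = 0
Determinant D = (0.0004263)(0.0001869) - (-0.00002564)(-0.00002564) = 0.00000007903
V_1 = [(0.0002727)(0.0001869) - (-0.00002564)(0)]/D = 0.6451 V
V_3 = [(0.0004263)(0) - (0.0002727)(-0.00002564)]/D = 0.08848 V
Power in each resistor, P = (ΔV)²/R:
  P_R1 = (9 - 0.6451)²/33000 = 0.002115 W
  P_R2 = (0.6451 - 0)²/2700 = 0.0001541 W
  P_R3 = (0.6451 - 0.08848)²/39000 = 0.000007943 W
  P_R4 = (0 - 0.08848)²/6200 = 0.000001263 W
P_total = P_R1 + P_R2 + P_R3 + P_R4 = 0.002279 W

Final answer: 0.002279 W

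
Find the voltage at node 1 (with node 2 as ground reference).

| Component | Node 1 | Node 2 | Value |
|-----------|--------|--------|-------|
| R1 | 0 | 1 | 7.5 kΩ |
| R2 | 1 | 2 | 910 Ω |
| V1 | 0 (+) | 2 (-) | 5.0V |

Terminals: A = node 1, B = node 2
Nodal analysis, taking node 2 as the 0 V reference.
Source V1 fixes V_0 = 5 V.
KCL at each unknown node (sum of currents leaving = 0; resistances in Ω):
  Node 1: (V_1 - 5)/7500 + (V_1 - 0)/910 = 0
Collecting terms: 0.001232 × V_1 = 0.0006667  =>  V_1 = 0.541 V
The requested potential is V_1 = 0.541 V.

Final answer: V_1 = 0.541 V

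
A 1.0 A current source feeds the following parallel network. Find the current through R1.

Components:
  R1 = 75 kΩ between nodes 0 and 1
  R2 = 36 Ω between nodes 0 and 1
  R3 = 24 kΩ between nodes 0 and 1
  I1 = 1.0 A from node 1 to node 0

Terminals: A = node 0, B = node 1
All resistors sit directly between nodes 0 and 1, so they are in parallel and share one voltage V; the full source current 1 A splits among them.
1/R_par = 1/75000 + 1/36 + 1/24000 = 0.02783 S  =>  R_par = 35.93 Ω
V = I × R_par = 1 × 35.93 = 35.93 V
I_R1 = V/R1 = 35.93/75000 = 0.0004791 A

Final answer: 0.0004791 A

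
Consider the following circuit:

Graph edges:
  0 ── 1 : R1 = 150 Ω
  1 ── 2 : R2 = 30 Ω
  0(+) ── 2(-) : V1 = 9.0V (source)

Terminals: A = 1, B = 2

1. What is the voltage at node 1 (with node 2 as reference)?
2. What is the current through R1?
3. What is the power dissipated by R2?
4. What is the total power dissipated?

Nodal analysis, taking node 2 as the 0 V reference.
Source V1 fixes V_0 = 9 V.
KCL at each unknown node (sum of currents leaving = 0; resistances in Ω):
  Node 1: (V_1 - 9)/150 + (V_1 - 0)/30 = 0
Collecting terms: 0.04 × V_1 = 0.06  =>  V_1 = 1.5 V
Part 1:
  Read off the nodal solution: V_1 = 1.5 V
Part 2:
  I_R1 = (V_0 - V_1)/R1 = (9 - 1.5)/150 = 0.05 A
  Magnitude: I_R1 = 0.05 A
Part 3:
  I_R2 = (V_1 - V_2)/R2 = (1.5 - 0)/30 = 0.05 A
  P_R2 = I_R2² × R2 = (0.05)² × 30 = 0.075 W
Part 4:
  Power in each resistor, P = (ΔV)²/R:
    P_R1 = (9 - 1.5)²/150 = 0.375 W
    P_R2 = (1.5 - 0)²/30 = 0.075 W
  P_total = P_R1 + P_R2 = 0.45 W

Final answers:
1. V_1 = 1.5 V
2. I_R1 = 0.05 A
3. P_R2 = 0.075 W
4. P_total = 0.45 W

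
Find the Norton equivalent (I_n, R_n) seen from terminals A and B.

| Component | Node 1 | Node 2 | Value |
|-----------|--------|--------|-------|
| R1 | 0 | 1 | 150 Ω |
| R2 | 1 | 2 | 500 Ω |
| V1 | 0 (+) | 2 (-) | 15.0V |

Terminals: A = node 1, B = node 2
Find the Thévenin equivalent first; then I_n = V_th/R_th and R_n = R_th.
Step 1 — V_th is the open-circuit voltage V_A - V_B (nothing connected across the terminals).
Nodal analysis, taking node 2 as the 0 V reference.
Source V1 fixes V_0 = 15 V.
KCL at each unknown node (sum of currents leaving = 0; resistances in Ω):
  Node 1: (V_1 - 15)/150 + (V_1 - 0)/500 = 0
Collecting terms: 0.008667 × V_1 = 0.1  =>  V_1 = 11.54 V
V_th = V_1 - V_2 = 11.54 - 0 = 11.54 V
Step 2 — R_th: zero the source — replace V1 by a short circuit (node 2 merges into node 0) — and find the resistance seen between A (node 1) and B (node 0).
Reduce the network between node 1 (A) and node 0 (B) by series/parallel combination:
  Rp1 = R1 ‖ R2 (parallel, both between nodes 0 and 1) = 1/(1/150 + 1/500) = 115.4 Ω
R_th = 115.4 Ω
I_n = V_th/R_th = 11.54/115.4 = 0.1 A, and R_n = R_th = 115.4 Ω

Final answer: I_n = 0.1 A, R_n = 115.4 Ω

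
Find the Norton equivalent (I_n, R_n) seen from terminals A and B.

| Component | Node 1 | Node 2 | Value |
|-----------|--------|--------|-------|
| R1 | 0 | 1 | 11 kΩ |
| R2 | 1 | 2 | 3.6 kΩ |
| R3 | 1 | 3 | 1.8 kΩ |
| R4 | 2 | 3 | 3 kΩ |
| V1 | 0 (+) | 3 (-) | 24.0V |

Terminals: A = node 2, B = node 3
Find the Thévenin equivalent first; then I_n = V_th/R_th and R_n = R_th.
Step 1 — V_th is the open-circuit voltage V_A - V_B (nothing connected across the terminals).
Nodal analysis, taking node 3 as the 0 V reference.
Source V1 fixes V_0 = 24 V.
KCL at each unknown node (sum of currents leaving = 0; resistances in Ω):
  Node 1: (V_1 - 24)/11000 + (V_1 - V_2)/3600 + (V_1 - 0)/1800 = 0
  Node 2: (V_2 - V_1)/3600 + (V_2 - 0)/3000 = 0
Collecting terms (coefficients in siemens):
  0.0009242·V_1 - 0.0002778·V_2 = 0.002182
  0.0006111·V_2 - 0.0002778·V_1 = 0
Determinant D = (0.0009242)(0.0006111) - (-0.0002778)(-0.0002778) = 0.0000004877
V_1 = [(0.002182)(0.0006111) - (-0.0002778)(0)]/D = 2.734 V
V_2 = [(0.0009242)(0) - (0.002182)(-0.0002778)]/D = 1.243 V
V_th = V_2 - V_3 = 1.243 - 0 = 1.243 V
Step 2 — R_th: zero the source — replace V1 by a short circuit (node 3 merges into node 0) — and find the resistance seen between A (node 2) and B (node 0).
Reduce the network between node 2 (A) and node 0 (B) by series/parallel combination:
  Rp1 = R1 ‖ R3 (parallel, both between nodes 0 and 1) = 1/(1/11000 + 1/1800) = 1547 Ω
  Rs1 = R2 + Rp1 (series, joined only at node 1) = 3600 + 1547 = 5147 Ω
  Rp2 = R4 ‖ Rs1 (parallel, both between nodes 0 and 2) = 1/(1/3000 + 1/5147) = 1895 Ω
R_th = 1.895 kΩ
I_n = V_th/R_th = 1.243/1895 = 0.0006557 A, and R_n = R_th = 1.895 kΩ

Final answer: I_n = 0.0006557 A, R_n = 1.895 kΩ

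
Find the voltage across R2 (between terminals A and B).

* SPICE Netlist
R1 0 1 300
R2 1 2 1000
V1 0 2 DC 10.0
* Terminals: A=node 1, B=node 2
R1 and R2 are in series across V1 (node 0 → node 1 → node 2), and the output A–B is taken across R2, so this is a voltage divider.
Series current: I = V1/(R1 + R2) = 10/(300 + 1000) = 10/1300 = 0.007692 A
V_R2 = I × R2 = V1 × R2/(R1 + R2) = 10 × 1000/1300 = 7.692 V

Final answer: 7.692 V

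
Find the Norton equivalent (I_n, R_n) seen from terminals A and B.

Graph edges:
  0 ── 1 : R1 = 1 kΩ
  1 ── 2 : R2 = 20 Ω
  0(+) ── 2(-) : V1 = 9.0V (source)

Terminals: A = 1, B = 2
Find the Thévenin equivalent first; then I_n = V_th/R_th and R_n = R_th.
Step 1 — V_th is the open-circuit voltage V_A - V_B (nothing connected across the terminals).
Nodal analysis, taking node 2 as the 0 V reference.
Source V1 fixes V_0 = 9 V.
KCL at each unknown node (sum of currents leaving = 0; resistances in Ω):
  Node 1: (V_1 - 9)/1000 + (V_1 - 0)/20 = 0
Collecting terms: 0.051 × V_1 = 0.009  =>  V_1 = 0.1765 V
V_th = V_1 - V_2 = 0.1765 - 0 = 0.1765 V
Step 2 — R_th: zero the source — replace V1 by a short circuit (node 2 merges into node 0) — and find the resistance seen between A (node 1) and B (node 0).
Reduce the network between node 1 (A) and node 0 (B) by series/parallel combination:
  Rp1 = R1 ‖ R2 (parallel, both between nodes 0 and 1) = 1/(1/1000 + 1/20) = 19.61 Ω
R_th = 19.61 Ω
I_n = V_th/R_th = 0.1765/19.61 = 0.009 A, and R_n = R_th = 19.61 Ω

Final answer: I_n = 0.009 A, R_n = 19.61 Ω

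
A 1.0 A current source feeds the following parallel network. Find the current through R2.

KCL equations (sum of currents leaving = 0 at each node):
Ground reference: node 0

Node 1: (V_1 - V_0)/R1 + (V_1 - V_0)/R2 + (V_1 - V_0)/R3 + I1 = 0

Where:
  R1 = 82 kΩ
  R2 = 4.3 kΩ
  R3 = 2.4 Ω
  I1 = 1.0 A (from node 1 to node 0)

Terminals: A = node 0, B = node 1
All resistors sit directly between nodes 0 and 1, so they are in parallel and share one voltage V; the full source current 1 A splits among them.
1/R_par = 1/82000 + 1/4300 + 1/2.4 = 0.4169 S  =>  R_par = 2.399 Ω
V = I × R_par = 1 × 2.399 = 2.399 V
I_R2 = V/R2 = 2.399/4300 = 0.0005578 A

Final answer: 0.0005578 A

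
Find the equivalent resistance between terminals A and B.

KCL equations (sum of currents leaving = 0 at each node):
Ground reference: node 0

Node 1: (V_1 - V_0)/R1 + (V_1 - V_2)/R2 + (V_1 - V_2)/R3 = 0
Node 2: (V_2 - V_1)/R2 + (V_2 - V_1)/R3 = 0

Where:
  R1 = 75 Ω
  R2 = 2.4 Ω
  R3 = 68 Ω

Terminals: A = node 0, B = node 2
Reduce the network between node 0 (A) and node 2 (B) by series/parallel combination:
  Rp1 = R2 ‖ R3 (parallel, both between nodes 1 and 2) = 1/(1/2.4 + 1/68) = 2.318 Ω
  Rs1 = R1 + Rp1 (series, joined only at node 1) = 75 + 2.318 = 77.32 Ω
R_eq = 77.32 Ω

Final answer: 77.32 Ω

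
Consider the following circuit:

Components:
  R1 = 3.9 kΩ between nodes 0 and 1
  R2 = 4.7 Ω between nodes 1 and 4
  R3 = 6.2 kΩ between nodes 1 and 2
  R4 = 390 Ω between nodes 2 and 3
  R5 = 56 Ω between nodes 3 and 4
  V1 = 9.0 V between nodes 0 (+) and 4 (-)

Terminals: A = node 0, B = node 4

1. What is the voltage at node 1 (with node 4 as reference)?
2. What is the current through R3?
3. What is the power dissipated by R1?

Nodal analysis, taking node 4 as the 0 V reference.
Source V1 fixes V_0 = 9 V.
KCL at each unknown node (sum of currents leaving = 0; resistances in Ω):
  Node 1: (V_1 - 9)/3900 + (V_1 - 0)/4.7 + (V_1 - V_2)/6200 = 0
  Node 2: (V_2 - V_1)/6200 + (V_2 - V_3)/390 = 0
  Node 3: (V_3 - V_2)/390 + (V_3 - 0)/56 = 0
Collecting terms (coefficients in siemens):
  0.2132·V_1 - 0.0001613·V_2 = 0.002308
  0.002725·V_2 - 0.0001613·V_1 - 0.002564·V_3 = 0
  0.02042·V_3 - 0.002564·V_2 = 0
Solving these 3 simultaneous equations (Gaussian elimination) gives:
  V_1 = 0.01083 V, V_2 = 0.0007265 V, V_3 = 0.00009122 V
Part 1:
  Read off the nodal solution: V_1 = 0.01083 V
Part 2:
  I_R3 = (V_1 - V_2)/R3 = (0.01083 - 0.0007265)/6200 = 0.000001629 A
  Magnitude: I_R3 = 0.000001629 A
Part 3:
  I_R1 = (V_0 - V_1)/R1 = (9 - 0.01083)/3900 = 0.002305 A
  P_R1 = I_R1² × R1 = (0.002305)² × 3900 = 0.02072 W

Final answers:
1. V_1 = 0.01083 V
2. I_R3 = 1.629e-06 A
3. P_R1 = 0.02072 W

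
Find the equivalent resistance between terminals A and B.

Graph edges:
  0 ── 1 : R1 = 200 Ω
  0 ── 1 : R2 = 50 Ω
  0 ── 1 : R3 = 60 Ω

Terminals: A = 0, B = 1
Reduce the network between node 0 (A) and node 1 (B) by series/parallel combination:
  Rp1 = R1 ‖ R2 ‖ R3 (parallel, all between nodes 0 and 1) = 1/(1/200 + 1/50 + 1/60) = 24 Ω
R_eq = 24 Ω

Final answer: 24 Ω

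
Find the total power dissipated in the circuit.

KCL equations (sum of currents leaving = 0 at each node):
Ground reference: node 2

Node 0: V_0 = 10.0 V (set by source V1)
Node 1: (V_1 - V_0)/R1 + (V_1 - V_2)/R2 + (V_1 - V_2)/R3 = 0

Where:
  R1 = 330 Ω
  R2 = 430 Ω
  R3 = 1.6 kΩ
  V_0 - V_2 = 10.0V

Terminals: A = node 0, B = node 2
Nodal analysis, taking node 2 as the 0 V reference.
Source V1 fixes V_0 = 10 V.
KCL at each unknown node (sum of currents leaving = 0; resistances in Ω):
  Node 1: (V_1 - 10)/330 + (V_1 - 0)/430 + (V_1 - 0)/1600 = 0
Collecting terms: 0.005981 × V_1 = 0.0303  =>  V_1 = 5.067 V
Power in each resistor, P = (ΔV)²/R:
  P_R1 = (10 - 5.067)²/330 = 0.07375 W
  P_R2 = (5.067 - 0)²/430 = 0.0597 W
  P_R3 = (5.067 - 0)²/1600 = 0.01604 W
P_total = P_R1 + P_R2 + P_R3 = 0.1495 W

Final answer: 0.1495 W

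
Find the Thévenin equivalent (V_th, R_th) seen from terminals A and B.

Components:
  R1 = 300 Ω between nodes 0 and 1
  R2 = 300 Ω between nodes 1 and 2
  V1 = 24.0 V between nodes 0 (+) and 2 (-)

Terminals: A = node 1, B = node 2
Step 1 — V_th is the open-circuit voltage V_A - V_B (nothing connected across the terminals).
Nodal analysis, taking node 2 as the 0 V reference.
Source V1 fixes V_0 = 24 V.
KCL at each unknown node (sum of currents leaving = 0; resistances in Ω):
  Node 1: (V_1 - 24)/300 + (V_1 - 0)/300 = 0
Collecting terms: 0.006667 × V_1 = 0.08  =>  V_1 = 12 V
V_th = V_1 - V_2 = 12 - 0 = 12 V
Step 2 — R_th: zero the source — replace V1 by a short circuit (node 2 merges into node 0) — and find the resistance seen between A (node 1) and B (node 0).
Reduce the network between node 1 (A) and node 0 (B) by series/parallel combination:
  Rp1 = R1 ‖ R2 (parallel, both between nodes 0 and 1) = 1/(1/300 + 1/300) = 150 Ω
R_th = 150 Ω

Final answer: V_th = 12 V, R_th = 150 Ω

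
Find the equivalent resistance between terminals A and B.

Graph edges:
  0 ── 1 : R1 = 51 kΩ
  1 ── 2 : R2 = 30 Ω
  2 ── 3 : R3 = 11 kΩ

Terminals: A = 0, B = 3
Reduce the network between node 0 (A) and node 3 (B) by series/parallel combination:
  Rs1 = R1 + R2 (series, joined only at node 1) = 51000 + 30 = 51030 Ω
  Rs2 = R3 + Rs1 (series, joined only at node 2) = 11000 + 51030 = 62030 Ω
R_eq = 62.03 kΩ

Final answer: 62.03 kΩ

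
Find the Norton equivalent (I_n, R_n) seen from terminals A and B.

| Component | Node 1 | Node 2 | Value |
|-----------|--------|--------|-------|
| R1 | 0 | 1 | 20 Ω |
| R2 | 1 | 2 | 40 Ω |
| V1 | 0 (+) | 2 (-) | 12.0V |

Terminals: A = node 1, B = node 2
Find the Thévenin equivalent first; then I_n = V_th/R_th and R_n = R_th.
Step 1 — V_th is the open-circuit voltage V_A - V_B (nothing connected across the terminals).
Nodal analysis, taking node 2 as the 0 V reference.
Source V1 fixes V_0 = 12 V.
KCL at each unknown node (sum of currents leaving = 0; resistances in Ω):
  Node 1: (V_1 - 12)/20 + (V_1 - 0)/40 = 0
Collecting terms: 0.075 × V_1 = 0.6  =>  V_1 = 8 V
V_th = V_1 - V_2 = 8 - 0 = 8 V
Step 2 — R_th: zero the source — replace V1 by a short circuit (node 2 merges into node 0) — and find the resistance seen between A (node 1) and B (node 0).
Reduce the network between node 1 (A) and node 0 (B) by series/parallel combination:
  Rp1 = R1 ‖ R2 (parallel, both between nodes 0 and 1) = 1/(1/20 + 1/40) = 13.33 Ω
R_th = 13.33 Ω
I_n = V_th/R_th = 8/13.33 = 0.6 A, and R_n = R_th = 13.33 Ω

Final answer: I_n = 0.6 A, R_n = 13.33 Ω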